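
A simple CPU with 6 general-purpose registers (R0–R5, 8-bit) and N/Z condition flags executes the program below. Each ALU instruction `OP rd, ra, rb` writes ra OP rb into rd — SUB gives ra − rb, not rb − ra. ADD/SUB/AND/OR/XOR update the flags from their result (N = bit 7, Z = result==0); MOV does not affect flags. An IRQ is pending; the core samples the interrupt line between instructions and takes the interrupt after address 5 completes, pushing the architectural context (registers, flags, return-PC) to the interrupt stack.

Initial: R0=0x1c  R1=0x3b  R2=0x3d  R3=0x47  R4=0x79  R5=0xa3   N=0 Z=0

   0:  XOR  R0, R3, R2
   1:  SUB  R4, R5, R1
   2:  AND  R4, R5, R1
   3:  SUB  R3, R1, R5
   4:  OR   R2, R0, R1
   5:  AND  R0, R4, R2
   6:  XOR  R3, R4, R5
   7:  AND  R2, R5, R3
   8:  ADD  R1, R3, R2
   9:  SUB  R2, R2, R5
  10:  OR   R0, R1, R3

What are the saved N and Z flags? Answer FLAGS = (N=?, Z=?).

FLAGS = (N=0, Z=0)

after  0: R0=0x7a R1=0x3b R2=0x3d R3=0x47 R4=0x79 R5=0xa3  N=0 Z=0
after  1: R0=0x7a R1=0x3b R2=0x3d R3=0x47 R4=0x68 R5=0xa3  N=0 Z=0
after  2: R0=0x7a R1=0x3b R2=0x3d R3=0x47 R4=0x23 R5=0xa3  N=0 Z=0
after  3: R0=0x7a R1=0x3b R2=0x3d R3=0x98 R4=0x23 R5=0xa3  N=1 Z=0
after  4: R0=0x7a R1=0x3b R2=0x7b R3=0x98 R4=0x23 R5=0xa3  N=0 Z=0
after  5: R0=0x23 R1=0x3b R2=0x7b R3=0x98 R4=0x23 R5=0xa3  N=0 Z=0
-- IRQ taken; context saved, return-PC = 6 --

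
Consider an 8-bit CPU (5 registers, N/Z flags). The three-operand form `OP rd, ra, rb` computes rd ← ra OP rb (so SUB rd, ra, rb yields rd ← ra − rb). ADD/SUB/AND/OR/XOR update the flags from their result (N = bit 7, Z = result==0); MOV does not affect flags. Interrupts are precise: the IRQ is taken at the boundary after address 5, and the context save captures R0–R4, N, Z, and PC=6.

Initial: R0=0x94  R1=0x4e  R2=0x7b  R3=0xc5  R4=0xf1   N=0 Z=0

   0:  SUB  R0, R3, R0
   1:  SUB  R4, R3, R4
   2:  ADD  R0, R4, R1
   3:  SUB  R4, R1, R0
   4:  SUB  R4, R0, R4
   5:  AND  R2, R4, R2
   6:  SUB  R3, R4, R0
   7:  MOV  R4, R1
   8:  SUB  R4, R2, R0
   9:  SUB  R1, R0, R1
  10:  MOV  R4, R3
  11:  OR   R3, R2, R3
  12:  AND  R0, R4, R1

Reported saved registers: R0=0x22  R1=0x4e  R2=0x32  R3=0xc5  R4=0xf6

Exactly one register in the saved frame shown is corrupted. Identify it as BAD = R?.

BAD = R2

after  0: R0=0x31 R1=0x4e R2=0x7b R3=0xc5 R4=0xf1  N=0 Z=0
after  1: R0=0x31 R1=0x4e R2=0x7b R3=0xc5 R4=0xd4  N=1 Z=0
after  2: R0=0x22 R1=0x4e R2=0x7b R3=0xc5 R4=0xd4  N=0 Z=0
after  3: R0=0x22 R1=0x4e R2=0x7b R3=0xc5 R4=0x2c  N=0 Z=0
after  4: R0=0x22 R1=0x4e R2=0x7b R3=0xc5 R4=0xf6  N=1 Z=0
after  5: R0=0x22 R1=0x4e R2=0x72 R3=0xc5 R4=0xf6  N=0 Z=0
-- IRQ taken; context saved, return-PC = 6 --
mismatch: R2: reported 0x32 vs actual 0x72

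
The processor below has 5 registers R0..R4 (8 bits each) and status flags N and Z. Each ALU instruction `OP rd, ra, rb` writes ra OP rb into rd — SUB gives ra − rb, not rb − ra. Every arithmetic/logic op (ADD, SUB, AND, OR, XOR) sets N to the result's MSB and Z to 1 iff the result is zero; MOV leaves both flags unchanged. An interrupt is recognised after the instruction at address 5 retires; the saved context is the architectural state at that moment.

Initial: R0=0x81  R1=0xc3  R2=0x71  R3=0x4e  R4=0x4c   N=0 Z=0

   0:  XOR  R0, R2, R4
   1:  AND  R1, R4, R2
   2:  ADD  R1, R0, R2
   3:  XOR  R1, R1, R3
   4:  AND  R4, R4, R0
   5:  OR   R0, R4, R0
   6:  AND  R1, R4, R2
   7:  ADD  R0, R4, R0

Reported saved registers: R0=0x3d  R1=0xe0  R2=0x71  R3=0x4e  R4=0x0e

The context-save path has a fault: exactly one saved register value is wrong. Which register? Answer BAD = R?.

after  0: R0=0x3d R1=0xc3 R2=0x71 R3=0x4e R4=0x4c  N=0 Z=0
after  1: R0=0x3d R1=0x40 R2=0x71 R3=0x4e R4=0x4c  N=0 Z=0
after  2: R0=0x3d R1=0xae R2=0x71 R3=0x4e R4=0x4c  N=1 Z=0
after  3: R0=0x3d R1=0xe0 R2=0x71 R3=0x4e R4=0x4c  N=1 Z=0
after  4: R0=0x3d R1=0xe0 R2=0x71 R3=0x4e R4=0x0c  N=0 Z=0
after  5: R0=0x3d R1=0xe0 R2=0x71 R3=0x4e R4=0x0c  N=0 Z=0
-- IRQ taken; context saved, return-PC = 6 --
mismatch: R4: reported 0x0e vs actual 0x0c

BAD = R4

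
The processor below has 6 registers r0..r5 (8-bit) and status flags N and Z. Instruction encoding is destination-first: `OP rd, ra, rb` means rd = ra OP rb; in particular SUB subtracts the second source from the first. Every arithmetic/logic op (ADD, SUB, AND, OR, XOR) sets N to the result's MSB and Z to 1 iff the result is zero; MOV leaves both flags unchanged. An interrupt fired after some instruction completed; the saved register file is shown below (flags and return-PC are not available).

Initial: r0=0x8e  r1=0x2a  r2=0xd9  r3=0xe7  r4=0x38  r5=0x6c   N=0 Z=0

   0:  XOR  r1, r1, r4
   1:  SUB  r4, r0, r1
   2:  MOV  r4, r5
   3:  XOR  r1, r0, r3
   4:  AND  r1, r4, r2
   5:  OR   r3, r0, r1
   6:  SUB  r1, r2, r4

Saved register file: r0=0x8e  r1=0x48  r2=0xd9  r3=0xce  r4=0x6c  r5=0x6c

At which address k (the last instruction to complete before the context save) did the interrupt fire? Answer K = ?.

after  0: r0=0x8e r1=0x12 r2=0xd9 r3=0xe7 r4=0x38 r5=0x6c  N=0 Z=0
after  1: r0=0x8e r1=0x12 r2=0xd9 r3=0xe7 r4=0x7c r5=0x6c  N=0 Z=0
after  2: r0=0x8e r1=0x12 r2=0xd9 r3=0xe7 r4=0x6c r5=0x6c  N=0 Z=0
after  3: r0=0x8e r1=0x69 r2=0xd9 r3=0xe7 r4=0x6c r5=0x6c  N=0 Z=0
after  4: r0=0x8e r1=0x48 r2=0xd9 r3=0xe7 r4=0x6c r5=0x6c  N=0 Z=0
after  5: r0=0x8e r1=0x48 r2=0xd9 r3=0xce r4=0x6c r5=0x6c  N=1 Z=0
-- IRQ taken; context saved, return-PC = 6 --

K = 5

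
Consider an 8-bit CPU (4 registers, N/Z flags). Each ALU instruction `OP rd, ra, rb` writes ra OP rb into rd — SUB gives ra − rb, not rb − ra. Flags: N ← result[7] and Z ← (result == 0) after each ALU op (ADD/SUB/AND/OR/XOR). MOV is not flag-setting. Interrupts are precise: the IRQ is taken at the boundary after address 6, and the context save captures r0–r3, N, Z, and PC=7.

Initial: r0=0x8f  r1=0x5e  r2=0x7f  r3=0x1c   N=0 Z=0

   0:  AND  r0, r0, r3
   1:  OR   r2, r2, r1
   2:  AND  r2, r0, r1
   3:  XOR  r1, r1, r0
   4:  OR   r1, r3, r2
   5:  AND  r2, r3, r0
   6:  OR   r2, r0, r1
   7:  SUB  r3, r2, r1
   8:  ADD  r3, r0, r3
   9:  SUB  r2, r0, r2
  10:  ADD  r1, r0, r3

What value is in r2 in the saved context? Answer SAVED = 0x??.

after  0: r0=0x0c r1=0x5e r2=0x7f r3=0x1c  N=0 Z=0
after  1: r0=0x0c r1=0x5e r2=0x7f r3=0x1c  N=0 Z=0
after  2: r0=0x0c r1=0x5e r2=0x0c r3=0x1c  N=0 Z=0
after  3: r0=0x0c r1=0x52 r2=0x0c r3=0x1c  N=0 Z=0
after  4: r0=0x0c r1=0x1c r2=0x0c r3=0x1c  N=0 Z=0
after  5: r0=0x0c r1=0x1c r2=0x0c r3=0x1c  N=0 Z=0
after  6: r0=0x0c r1=0x1c r2=0x1c r3=0x1c  N=0 Z=0
-- IRQ taken; context saved, return-PC = 7 --

SAVED = 0x1c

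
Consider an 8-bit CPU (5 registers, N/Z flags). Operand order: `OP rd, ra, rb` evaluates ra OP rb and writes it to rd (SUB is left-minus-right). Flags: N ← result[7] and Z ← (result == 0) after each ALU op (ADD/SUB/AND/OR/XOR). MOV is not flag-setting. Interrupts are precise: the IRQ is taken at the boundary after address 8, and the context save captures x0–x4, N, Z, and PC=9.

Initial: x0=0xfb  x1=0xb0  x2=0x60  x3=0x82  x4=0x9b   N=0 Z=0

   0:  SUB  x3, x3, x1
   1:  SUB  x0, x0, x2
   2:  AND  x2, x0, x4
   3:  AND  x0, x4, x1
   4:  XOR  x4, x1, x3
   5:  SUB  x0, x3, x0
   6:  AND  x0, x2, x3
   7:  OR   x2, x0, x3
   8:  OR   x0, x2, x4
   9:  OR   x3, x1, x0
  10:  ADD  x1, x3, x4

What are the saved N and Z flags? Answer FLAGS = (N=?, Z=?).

FLAGS = (N=1, Z=0)

after  0: x0=0xfb x1=0xb0 x2=0x60 x3=0xd2 x4=0x9b  N=1 Z=0
after  1: x0=0x9b x1=0xb0 x2=0x60 x3=0xd2 x4=0x9b  N=1 Z=0
after  2: x0=0x9b x1=0xb0 x2=0x9b x3=0xd2 x4=0x9b  N=1 Z=0
after  3: x0=0x90 x1=0xb0 x2=0x9b x3=0xd2 x4=0x9b  N=1 Z=0
after  4: x0=0x90 x1=0xb0 x2=0x9b x3=0xd2 x4=0x62  N=0 Z=0
after  5: x0=0x42 x1=0xb0 x2=0x9b x3=0xd2 x4=0x62  N=0 Z=0
after  6: x0=0x92 x1=0xb0 x2=0x9b x3=0xd2 x4=0x62  N=1 Z=0
after  7: x0=0x92 x1=0xb0 x2=0xd2 x3=0xd2 x4=0x62  N=1 Z=0
after  8: x0=0xf2 x1=0xb0 x2=0xd2 x3=0xd2 x4=0x62  N=1 Z=0
-- IRQ taken; context saved, return-PC = 9 --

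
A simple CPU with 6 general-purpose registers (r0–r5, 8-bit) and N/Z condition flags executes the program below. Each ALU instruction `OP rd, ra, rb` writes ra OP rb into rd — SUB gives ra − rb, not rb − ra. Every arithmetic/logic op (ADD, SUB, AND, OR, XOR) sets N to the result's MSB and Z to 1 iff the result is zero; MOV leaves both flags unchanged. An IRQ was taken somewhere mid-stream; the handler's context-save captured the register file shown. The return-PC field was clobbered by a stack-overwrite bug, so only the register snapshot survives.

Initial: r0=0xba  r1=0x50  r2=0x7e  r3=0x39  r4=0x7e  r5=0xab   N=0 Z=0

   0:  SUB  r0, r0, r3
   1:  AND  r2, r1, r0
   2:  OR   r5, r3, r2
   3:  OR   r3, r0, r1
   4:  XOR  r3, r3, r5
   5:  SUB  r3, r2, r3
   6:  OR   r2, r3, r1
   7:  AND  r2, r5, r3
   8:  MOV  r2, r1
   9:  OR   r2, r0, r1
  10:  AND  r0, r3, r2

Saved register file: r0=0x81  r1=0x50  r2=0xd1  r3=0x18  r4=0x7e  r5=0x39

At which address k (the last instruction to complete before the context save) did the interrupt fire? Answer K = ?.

after  0: r0=0x81 r1=0x50 r2=0x7e r3=0x39 r4=0x7e r5=0xab  N=1 Z=0
after  1: r0=0x81 r1=0x50 r2=0x00 r3=0x39 r4=0x7e r5=0xab  N=0 Z=1
after  2: r0=0x81 r1=0x50 r2=0x00 r3=0x39 r4=0x7e r5=0x39  N=0 Z=0
after  3: r0=0x81 r1=0x50 r2=0x00 r3=0xd1 r4=0x7e r5=0x39  N=1 Z=0
after  4: r0=0x81 r1=0x50 r2=0x00 r3=0xe8 r4=0x7e r5=0x39  N=1 Z=0
after  5: r0=0x81 r1=0x50 r2=0x00 r3=0x18 r4=0x7e r5=0x39  N=0 Z=0
after  6: r0=0x81 r1=0x50 r2=0x58 r3=0x18 r4=0x7e r5=0x39  N=0 Z=0
after  7: r0=0x81 r1=0x50 r2=0x18 r3=0x18 r4=0x7e r5=0x39  N=0 Z=0
after  8: r0=0x81 r1=0x50 r2=0x50 r3=0x18 r4=0x7e r5=0x39  N=0 Z=0
after  9: r0=0x81 r1=0x50 r2=0xd1 r3=0x18 r4=0x7e r5=0x39  N=1 Z=0
-- IRQ taken; context saved, return-PC = 10 --

K = 9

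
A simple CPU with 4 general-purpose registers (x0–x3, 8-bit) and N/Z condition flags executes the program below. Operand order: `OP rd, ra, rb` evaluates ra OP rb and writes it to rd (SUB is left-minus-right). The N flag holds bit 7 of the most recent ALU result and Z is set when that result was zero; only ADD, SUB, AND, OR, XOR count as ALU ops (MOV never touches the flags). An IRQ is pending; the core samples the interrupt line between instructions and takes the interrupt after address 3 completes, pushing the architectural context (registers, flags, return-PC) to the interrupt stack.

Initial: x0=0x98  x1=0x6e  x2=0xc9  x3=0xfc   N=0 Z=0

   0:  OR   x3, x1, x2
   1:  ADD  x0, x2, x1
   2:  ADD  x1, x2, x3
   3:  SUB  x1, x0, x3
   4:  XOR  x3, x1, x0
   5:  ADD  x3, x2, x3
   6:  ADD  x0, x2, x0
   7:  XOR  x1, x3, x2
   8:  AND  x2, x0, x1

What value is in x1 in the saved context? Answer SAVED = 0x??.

after  0: x0=0x98 x1=0x6e x2=0xc9 x3=0xef  N=1 Z=0
after  1: x0=0x37 x1=0x6e x2=0xc9 x3=0xef  N=0 Z=0
after  2: x0=0x37 x1=0xb8 x2=0xc9 x3=0xef  N=1 Z=0
after  3: x0=0x37 x1=0x48 x2=0xc9 x3=0xef  N=0 Z=0
-- IRQ taken; context saved, return-PC = 4 --

SAVED = 0x48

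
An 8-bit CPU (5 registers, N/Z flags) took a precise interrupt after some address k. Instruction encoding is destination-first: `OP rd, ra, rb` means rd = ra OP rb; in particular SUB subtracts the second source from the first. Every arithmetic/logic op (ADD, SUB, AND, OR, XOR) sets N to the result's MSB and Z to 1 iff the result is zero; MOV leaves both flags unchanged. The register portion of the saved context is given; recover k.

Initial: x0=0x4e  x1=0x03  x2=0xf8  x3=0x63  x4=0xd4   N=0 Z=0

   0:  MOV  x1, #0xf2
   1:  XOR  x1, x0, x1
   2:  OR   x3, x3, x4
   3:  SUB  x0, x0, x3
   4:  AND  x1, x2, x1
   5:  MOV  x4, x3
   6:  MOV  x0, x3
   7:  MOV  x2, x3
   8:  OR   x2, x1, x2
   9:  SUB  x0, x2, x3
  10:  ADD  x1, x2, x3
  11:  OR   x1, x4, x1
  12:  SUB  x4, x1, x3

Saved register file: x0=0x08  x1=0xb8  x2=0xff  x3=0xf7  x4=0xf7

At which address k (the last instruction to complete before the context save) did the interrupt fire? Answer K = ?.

after  0: x0=0x4e x1=0xf2 x2=0xf8 x3=0x63 x4=0xd4  N=0 Z=0
after  1: x0=0x4e x1=0xbc x2=0xf8 x3=0x63 x4=0xd4  N=1 Z=0
after  2: x0=0x4e x1=0xbc x2=0xf8 x3=0xf7 x4=0xd4  N=1 Z=0
after  3: x0=0x57 x1=0xbc x2=0xf8 x3=0xf7 x4=0xd4  N=0 Z=0
after  4: x0=0x57 x1=0xb8 x2=0xf8 x3=0xf7 x4=0xd4  N=1 Z=0
after  5: x0=0x57 x1=0xb8 x2=0xf8 x3=0xf7 x4=0xf7  N=1 Z=0
after  6: x0=0xf7 x1=0xb8 x2=0xf8 x3=0xf7 x4=0xf7  N=1 Z=0
after  7: x0=0xf7 x1=0xb8 x2=0xf7 x3=0xf7 x4=0xf7  N=1 Z=0
after  8: x0=0xf7 x1=0xb8 x2=0xff x3=0xf7 x4=0xf7  N=1 Z=0
after  9: x0=0x08 x1=0xb8 x2=0xff x3=0xf7 x4=0xf7  N=0 Z=0
-- IRQ taken; context saved, return-PC = 10 --

K = 9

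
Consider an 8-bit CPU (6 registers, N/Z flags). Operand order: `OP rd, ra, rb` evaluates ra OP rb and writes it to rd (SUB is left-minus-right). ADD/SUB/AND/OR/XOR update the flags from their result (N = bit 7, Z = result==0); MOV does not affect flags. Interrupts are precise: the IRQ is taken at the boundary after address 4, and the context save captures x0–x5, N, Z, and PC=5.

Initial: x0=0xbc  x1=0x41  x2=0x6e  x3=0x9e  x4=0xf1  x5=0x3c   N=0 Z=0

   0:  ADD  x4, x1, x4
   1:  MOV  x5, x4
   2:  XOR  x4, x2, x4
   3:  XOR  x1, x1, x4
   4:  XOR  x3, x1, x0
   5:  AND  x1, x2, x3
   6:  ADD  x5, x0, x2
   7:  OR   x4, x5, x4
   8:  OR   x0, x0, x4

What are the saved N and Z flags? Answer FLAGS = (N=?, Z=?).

after  0: x0=0xbc x1=0x41 x2=0x6e x3=0x9e x4=0x32 x5=0x3c  N=0 Z=0
after  1: x0=0xbc x1=0x41 x2=0x6e x3=0x9e x4=0x32 x5=0x32  N=0 Z=0
after  2: x0=0xbc x1=0x41 x2=0x6e x3=0x9e x4=0x5c x5=0x32  N=0 Z=0
after  3: x0=0xbc x1=0x1d x2=0x6e x3=0x9e x4=0x5c x5=0x32  N=0 Z=0
after  4: x0=0xbc x1=0x1d x2=0x6e x3=0xa1 x4=0x5c x5=0x32  N=1 Z=0
-- IRQ taken; context saved, return-PC = 5 --

FLAGS = (N=1, Z=0)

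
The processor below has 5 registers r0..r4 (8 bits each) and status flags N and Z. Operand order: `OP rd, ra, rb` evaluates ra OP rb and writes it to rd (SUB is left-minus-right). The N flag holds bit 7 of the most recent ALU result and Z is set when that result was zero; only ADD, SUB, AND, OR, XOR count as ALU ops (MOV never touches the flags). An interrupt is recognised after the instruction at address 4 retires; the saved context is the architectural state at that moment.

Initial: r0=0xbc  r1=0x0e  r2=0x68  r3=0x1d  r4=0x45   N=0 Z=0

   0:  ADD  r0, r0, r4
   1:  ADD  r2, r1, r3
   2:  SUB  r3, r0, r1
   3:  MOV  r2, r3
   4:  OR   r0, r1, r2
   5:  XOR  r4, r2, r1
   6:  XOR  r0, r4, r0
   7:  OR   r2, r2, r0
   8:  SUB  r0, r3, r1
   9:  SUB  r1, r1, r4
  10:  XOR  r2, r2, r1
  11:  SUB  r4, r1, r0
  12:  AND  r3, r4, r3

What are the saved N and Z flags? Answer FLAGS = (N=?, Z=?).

after  0: r0=0x01 r1=0x0e r2=0x68 r3=0x1d r4=0x45  N=0 Z=0
after  1: r0=0x01 r1=0x0e r2=0x2b r3=0x1d r4=0x45  N=0 Z=0
after  2: r0=0x01 r1=0x0e r2=0x2b r3=0xf3 r4=0x45  N=1 Z=0
after  3: r0=0x01 r1=0x0e r2=0xf3 r3=0xf3 r4=0x45  N=1 Z=0
after  4: r0=0xff r1=0x0e r2=0xf3 r3=0xf3 r4=0x45  N=1 Z=0
-- IRQ taken; context saved, return-PC = 5 --

FLAGS = (N=1, Z=0)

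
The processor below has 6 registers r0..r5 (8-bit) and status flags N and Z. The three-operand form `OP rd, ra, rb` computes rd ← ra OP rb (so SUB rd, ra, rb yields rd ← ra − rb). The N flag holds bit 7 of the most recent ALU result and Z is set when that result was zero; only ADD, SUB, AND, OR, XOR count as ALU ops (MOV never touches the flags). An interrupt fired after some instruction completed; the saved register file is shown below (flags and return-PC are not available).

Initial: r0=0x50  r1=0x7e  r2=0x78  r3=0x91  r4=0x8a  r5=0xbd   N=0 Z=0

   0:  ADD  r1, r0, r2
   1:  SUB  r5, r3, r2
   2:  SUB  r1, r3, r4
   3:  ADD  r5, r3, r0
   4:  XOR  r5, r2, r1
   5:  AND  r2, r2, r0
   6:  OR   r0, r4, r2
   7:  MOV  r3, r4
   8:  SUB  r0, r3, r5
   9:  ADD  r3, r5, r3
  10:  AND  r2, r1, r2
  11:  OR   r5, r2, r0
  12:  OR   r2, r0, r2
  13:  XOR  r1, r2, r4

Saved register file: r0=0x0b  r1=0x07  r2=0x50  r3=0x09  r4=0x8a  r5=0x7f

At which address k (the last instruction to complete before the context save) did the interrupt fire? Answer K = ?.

K = 9

after  0: r0=0x50 r1=0xc8 r2=0x78 r3=0x91 r4=0x8a r5=0xbd  N=1 Z=0
after  1: r0=0x50 r1=0xc8 r2=0x78 r3=0x91 r4=0x8a r5=0x19  N=0 Z=0
after  2: r0=0x50 r1=0x07 r2=0x78 r3=0x91 r4=0x8a r5=0x19  N=0 Z=0
after  3: r0=0x50 r1=0x07 r2=0x78 r3=0x91 r4=0x8a r5=0xe1  N=1 Z=0
after  4: r0=0x50 r1=0x07 r2=0x78 r3=0x91 r4=0x8a r5=0x7f  N=0 Z=0
after  5: r0=0x50 r1=0x07 r2=0x50 r3=0x91 r4=0x8a r5=0x7f  N=0 Z=0
after  6: r0=0xda r1=0x07 r2=0x50 r3=0x91 r4=0x8a r5=0x7f  N=1 Z=0
after  7: r0=0xda r1=0x07 r2=0x50 r3=0x8a r4=0x8a r5=0x7f  N=1 Z=0
after  8: r0=0x0b r1=0x07 r2=0x50 r3=0x8a r4=0x8a r5=0x7f  N=0 Z=0
after  9: r0=0x0b r1=0x07 r2=0x50 r3=0x09 r4=0x8a r5=0x7f  N=0 Z=0
-- IRQ taken; context saved, return-PC = 10 --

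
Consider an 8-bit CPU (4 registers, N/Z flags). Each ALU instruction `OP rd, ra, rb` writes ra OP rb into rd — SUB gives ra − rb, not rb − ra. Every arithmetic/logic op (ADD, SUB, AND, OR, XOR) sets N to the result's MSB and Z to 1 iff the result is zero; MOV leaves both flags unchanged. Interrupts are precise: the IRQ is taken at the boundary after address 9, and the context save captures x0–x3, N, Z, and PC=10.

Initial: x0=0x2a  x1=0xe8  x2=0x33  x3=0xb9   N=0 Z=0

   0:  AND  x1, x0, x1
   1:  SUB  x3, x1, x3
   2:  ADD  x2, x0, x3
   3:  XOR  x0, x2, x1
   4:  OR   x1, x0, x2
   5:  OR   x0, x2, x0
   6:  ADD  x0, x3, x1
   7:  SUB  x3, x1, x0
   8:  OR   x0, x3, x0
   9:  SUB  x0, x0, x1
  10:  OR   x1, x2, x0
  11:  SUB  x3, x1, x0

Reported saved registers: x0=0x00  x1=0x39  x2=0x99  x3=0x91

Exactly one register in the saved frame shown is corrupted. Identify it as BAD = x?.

BAD = x1

after  0: x0=0x2a x1=0x28 x2=0x33 x3=0xb9  N=0 Z=0
after  1: x0=0x2a x1=0x28 x2=0x33 x3=0x6f  N=0 Z=0
after  2: x0=0x2a x1=0x28 x2=0x99 x3=0x6f  N=1 Z=0
after  3: x0=0xb1 x1=0x28 x2=0x99 x3=0x6f  N=1 Z=0
after  4: x0=0xb1 x1=0xb9 x2=0x99 x3=0x6f  N=1 Z=0
after  5: x0=0xb9 x1=0xb9 x2=0x99 x3=0x6f  N=1 Z=0
after  6: x0=0x28 x1=0xb9 x2=0x99 x3=0x6f  N=0 Z=0
after  7: x0=0x28 x1=0xb9 x2=0x99 x3=0x91  N=1 Z=0
after  8: x0=0xb9 x1=0xb9 x2=0x99 x3=0x91  N=1 Z=0
after  9: x0=0x00 x1=0xb9 x2=0x99 x3=0x91  N=0 Z=1
-- IRQ taken; context saved, return-PC = 10 --
mismatch: x1: reported 0x39 vs actual 0xb9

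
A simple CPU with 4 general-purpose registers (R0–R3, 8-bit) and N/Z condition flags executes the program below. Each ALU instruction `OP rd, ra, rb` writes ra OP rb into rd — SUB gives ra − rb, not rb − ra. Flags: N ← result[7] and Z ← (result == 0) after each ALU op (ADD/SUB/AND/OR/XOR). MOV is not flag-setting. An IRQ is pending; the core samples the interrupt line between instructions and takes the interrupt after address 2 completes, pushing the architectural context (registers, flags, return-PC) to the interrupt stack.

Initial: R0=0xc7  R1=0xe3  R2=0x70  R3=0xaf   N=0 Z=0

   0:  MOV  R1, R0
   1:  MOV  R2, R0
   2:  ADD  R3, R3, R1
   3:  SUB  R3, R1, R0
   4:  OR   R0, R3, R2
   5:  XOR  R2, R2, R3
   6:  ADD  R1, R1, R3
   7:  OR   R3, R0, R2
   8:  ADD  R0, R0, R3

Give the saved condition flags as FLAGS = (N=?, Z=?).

FLAGS = (N=0, Z=0)

after  0: R0=0xc7 R1=0xc7 R2=0x70 R3=0xaf  N=0 Z=0
after  1: R0=0xc7 R1=0xc7 R2=0xc7 R3=0xaf  N=0 Z=0
after  2: R0=0xc7 R1=0xc7 R2=0xc7 R3=0x76  N=0 Z=0
-- IRQ taken; context saved, return-PC = 3 --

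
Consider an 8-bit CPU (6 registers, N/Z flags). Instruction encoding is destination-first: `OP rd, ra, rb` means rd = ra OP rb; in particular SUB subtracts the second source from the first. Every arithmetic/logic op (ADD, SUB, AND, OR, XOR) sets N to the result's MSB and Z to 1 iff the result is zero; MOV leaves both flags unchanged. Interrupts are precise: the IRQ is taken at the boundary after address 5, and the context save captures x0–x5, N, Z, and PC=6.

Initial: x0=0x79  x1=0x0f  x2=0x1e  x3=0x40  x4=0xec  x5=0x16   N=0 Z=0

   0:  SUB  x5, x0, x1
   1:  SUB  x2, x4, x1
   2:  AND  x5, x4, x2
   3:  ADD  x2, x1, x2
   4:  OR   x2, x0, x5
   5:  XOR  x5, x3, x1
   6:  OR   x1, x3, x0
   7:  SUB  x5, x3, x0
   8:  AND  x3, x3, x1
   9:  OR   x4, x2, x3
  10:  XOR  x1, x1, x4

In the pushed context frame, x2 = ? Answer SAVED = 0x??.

after  0: x0=0x79 x1=0x0f x2=0x1e x3=0x40 x4=0xec x5=0x6a  N=0 Z=0
after  1: x0=0x79 x1=0x0f x2=0xdd x3=0x40 x4=0xec x5=0x6a  N=1 Z=0
after  2: x0=0x79 x1=0x0f x2=0xdd x3=0x40 x4=0xec x5=0xcc  N=1 Z=0
after  3: x0=0x79 x1=0x0f x2=0xec x3=0x40 x4=0xec x5=0xcc  N=1 Z=0
after  4: x0=0x79 x1=0x0f x2=0xfd x3=0x40 x4=0xec x5=0xcc  N=1 Z=0
after  5: x0=0x79 x1=0x0f x2=0xfd x3=0x40 x4=0xec x5=0x4f  N=0 Z=0
-- IRQ taken; context saved, return-PC = 6 --

SAVED = 0xfd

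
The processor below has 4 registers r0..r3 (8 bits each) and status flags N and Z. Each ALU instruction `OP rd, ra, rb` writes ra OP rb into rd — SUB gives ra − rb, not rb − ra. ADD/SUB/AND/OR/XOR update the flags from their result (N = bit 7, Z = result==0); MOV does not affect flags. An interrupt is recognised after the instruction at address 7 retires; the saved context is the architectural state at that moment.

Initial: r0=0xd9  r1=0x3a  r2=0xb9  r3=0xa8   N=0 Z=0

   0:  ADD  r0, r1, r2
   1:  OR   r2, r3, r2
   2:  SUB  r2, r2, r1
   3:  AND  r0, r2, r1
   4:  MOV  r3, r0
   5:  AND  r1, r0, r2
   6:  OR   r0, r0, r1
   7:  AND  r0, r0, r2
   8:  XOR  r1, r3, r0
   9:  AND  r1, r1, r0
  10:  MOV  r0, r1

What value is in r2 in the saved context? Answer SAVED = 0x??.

after  0: r0=0xf3 r1=0x3a r2=0xb9 r3=0xa8  N=1 Z=0
after  1: r0=0xf3 r1=0x3a r2=0xb9 r3=0xa8  N=1 Z=0
after  2: r0=0xf3 r1=0x3a r2=0x7f r3=0xa8  N=0 Z=0
after  3: r0=0x3a r1=0x3a r2=0x7f r3=0xa8  N=0 Z=0
after  4: r0=0x3a r1=0x3a r2=0x7f r3=0x3a  N=0 Z=0
after  5: r0=0x3a r1=0x3a r2=0x7f r3=0x3a  N=0 Z=0
after  6: r0=0x3a r1=0x3a r2=0x7f r3=0x3a  N=0 Z=0
after  7: r0=0x3a r1=0x3a r2=0x7f r3=0x3a  N=0 Z=0
-- IRQ taken; context saved, return-PC = 8 --

SAVED = 0x7f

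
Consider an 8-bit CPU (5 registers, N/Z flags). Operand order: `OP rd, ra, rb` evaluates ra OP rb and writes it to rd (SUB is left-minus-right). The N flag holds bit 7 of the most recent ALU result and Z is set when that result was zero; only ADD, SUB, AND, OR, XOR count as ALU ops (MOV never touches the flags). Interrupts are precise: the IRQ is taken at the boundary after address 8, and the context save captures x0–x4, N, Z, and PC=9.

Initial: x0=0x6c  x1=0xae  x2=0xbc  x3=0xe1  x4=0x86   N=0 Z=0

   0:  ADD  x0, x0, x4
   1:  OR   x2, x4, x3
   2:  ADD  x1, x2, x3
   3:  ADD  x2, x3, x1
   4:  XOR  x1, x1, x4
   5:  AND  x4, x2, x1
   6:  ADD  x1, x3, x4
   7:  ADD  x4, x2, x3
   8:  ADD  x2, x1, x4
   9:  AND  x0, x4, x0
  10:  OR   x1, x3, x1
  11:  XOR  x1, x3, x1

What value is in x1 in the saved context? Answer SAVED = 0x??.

after  0: x0=0xf2 x1=0xae x2=0xbc x3=0xe1 x4=0x86  N=1 Z=0
after  1: x0=0xf2 x1=0xae x2=0xe7 x3=0xe1 x4=0x86  N=1 Z=0
after  2: x0=0xf2 x1=0xc8 x2=0xe7 x3=0xe1 x4=0x86  N=1 Z=0
after  3: x0=0xf2 x1=0xc8 x2=0xa9 x3=0xe1 x4=0x86  N=1 Z=0
after  4: x0=0xf2 x1=0x4e x2=0xa9 x3=0xe1 x4=0x86  N=0 Z=0
after  5: x0=0xf2 x1=0x4e x2=0xa9 x3=0xe1 x4=0x08  N=0 Z=0
after  6: x0=0xf2 x1=0xe9 x2=0xa9 x3=0xe1 x4=0x08  N=1 Z=0
after  7: x0=0xf2 x1=0xe9 x2=0xa9 x3=0xe1 x4=0x8a  N=1 Z=0
after  8: x0=0xf2 x1=0xe9 x2=0x73 x3=0xe1 x4=0x8a  N=0 Z=0
-- IRQ taken; context saved, return-PC = 9 --

SAVED = 0xe9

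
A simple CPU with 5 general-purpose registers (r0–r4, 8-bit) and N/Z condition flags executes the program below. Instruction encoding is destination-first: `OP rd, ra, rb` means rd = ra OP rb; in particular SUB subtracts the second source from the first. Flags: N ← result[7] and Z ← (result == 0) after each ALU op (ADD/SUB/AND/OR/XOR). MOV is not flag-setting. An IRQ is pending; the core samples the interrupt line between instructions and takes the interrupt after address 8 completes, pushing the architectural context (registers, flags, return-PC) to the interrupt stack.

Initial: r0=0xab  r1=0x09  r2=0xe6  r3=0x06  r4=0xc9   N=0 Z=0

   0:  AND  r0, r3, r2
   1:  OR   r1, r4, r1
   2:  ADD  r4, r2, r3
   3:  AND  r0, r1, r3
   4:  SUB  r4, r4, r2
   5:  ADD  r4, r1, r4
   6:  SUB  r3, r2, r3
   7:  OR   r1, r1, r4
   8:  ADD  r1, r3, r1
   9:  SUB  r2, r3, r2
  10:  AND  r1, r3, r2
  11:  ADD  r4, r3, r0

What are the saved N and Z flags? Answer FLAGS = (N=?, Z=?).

after  0: r0=0x06 r1=0x09 r2=0xe6 r3=0x06 r4=0xc9  N=0 Z=0
after  1: r0=0x06 r1=0xc9 r2=0xe6 r3=0x06 r4=0xc9  N=1 Z=0
after  2: r0=0x06 r1=0xc9 r2=0xe6 r3=0x06 r4=0xec  N=1 Z=0
after  3: r0=0x00 r1=0xc9 r2=0xe6 r3=0x06 r4=0xec  N=0 Z=1
after  4: r0=0x00 r1=0xc9 r2=0xe6 r3=0x06 r4=0x06  N=0 Z=0
after  5: r0=0x00 r1=0xc9 r2=0xe6 r3=0x06 r4=0xcf  N=1 Z=0
after  6: r0=0x00 r1=0xc9 r2=0xe6 r3=0xe0 r4=0xcf  N=1 Z=0
after  7: r0=0x00 r1=0xcf r2=0xe6 r3=0xe0 r4=0xcf  N=1 Z=0
after  8: r0=0x00 r1=0xaf r2=0xe6 r3=0xe0 r4=0xcf  N=1 Z=0
-- IRQ taken; context saved, return-PC = 9 --

FLAGS = (N=1, Z=0)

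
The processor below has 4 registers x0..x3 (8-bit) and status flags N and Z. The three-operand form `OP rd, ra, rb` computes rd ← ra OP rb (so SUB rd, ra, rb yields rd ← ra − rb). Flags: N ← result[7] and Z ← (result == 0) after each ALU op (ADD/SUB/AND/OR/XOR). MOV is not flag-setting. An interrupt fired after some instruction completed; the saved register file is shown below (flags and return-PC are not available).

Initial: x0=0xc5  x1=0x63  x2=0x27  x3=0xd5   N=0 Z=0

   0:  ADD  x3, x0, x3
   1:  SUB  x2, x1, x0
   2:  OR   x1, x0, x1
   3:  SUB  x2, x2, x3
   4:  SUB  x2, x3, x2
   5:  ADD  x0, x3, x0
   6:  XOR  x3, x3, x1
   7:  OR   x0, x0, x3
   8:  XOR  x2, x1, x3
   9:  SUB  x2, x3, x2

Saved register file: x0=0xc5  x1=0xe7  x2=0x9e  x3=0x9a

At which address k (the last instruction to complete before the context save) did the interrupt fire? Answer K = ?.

after  0: x0=0xc5 x1=0x63 x2=0x27 x3=0x9a  N=1 Z=0
after  1: x0=0xc5 x1=0x63 x2=0x9e x3=0x9a  N=1 Z=0
after  2: x0=0xc5 x1=0xe7 x2=0x9e x3=0x9a  N=1 Z=0
-- IRQ taken; context saved, return-PC = 3 --

K = 2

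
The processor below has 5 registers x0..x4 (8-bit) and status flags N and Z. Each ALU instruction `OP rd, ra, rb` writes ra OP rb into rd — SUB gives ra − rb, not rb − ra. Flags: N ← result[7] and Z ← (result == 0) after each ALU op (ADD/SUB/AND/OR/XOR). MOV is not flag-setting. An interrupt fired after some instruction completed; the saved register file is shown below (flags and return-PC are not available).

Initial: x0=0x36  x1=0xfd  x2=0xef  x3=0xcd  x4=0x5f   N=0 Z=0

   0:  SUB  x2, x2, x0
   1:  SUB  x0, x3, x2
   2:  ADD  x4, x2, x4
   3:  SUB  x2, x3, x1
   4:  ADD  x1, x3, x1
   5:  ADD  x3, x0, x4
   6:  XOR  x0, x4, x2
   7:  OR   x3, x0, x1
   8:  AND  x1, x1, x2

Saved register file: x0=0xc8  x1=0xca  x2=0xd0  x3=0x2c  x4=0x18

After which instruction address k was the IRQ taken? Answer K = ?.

after  0: x0=0x36 x1=0xfd x2=0xb9 x3=0xcd x4=0x5f  N=1 Z=0
after  1: x0=0x14 x1=0xfd x2=0xb9 x3=0xcd x4=0x5f  N=0 Z=0
after  2: x0=0x14 x1=0xfd x2=0xb9 x3=0xcd x4=0x18  N=0 Z=0
after  3: x0=0x14 x1=0xfd x2=0xd0 x3=0xcd x4=0x18  N=1 Z=0
after  4: x0=0x14 x1=0xca x2=0xd0 x3=0xcd x4=0x18  N=1 Z=0
after  5: x0=0x14 x1=0xca x2=0xd0 x3=0x2c x4=0x18  N=0 Z=0
after  6: x0=0xc8 x1=0xca x2=0xd0 x3=0x2c x4=0x18  N=1 Z=0
-- IRQ taken; context saved, return-PC = 7 --

K = 6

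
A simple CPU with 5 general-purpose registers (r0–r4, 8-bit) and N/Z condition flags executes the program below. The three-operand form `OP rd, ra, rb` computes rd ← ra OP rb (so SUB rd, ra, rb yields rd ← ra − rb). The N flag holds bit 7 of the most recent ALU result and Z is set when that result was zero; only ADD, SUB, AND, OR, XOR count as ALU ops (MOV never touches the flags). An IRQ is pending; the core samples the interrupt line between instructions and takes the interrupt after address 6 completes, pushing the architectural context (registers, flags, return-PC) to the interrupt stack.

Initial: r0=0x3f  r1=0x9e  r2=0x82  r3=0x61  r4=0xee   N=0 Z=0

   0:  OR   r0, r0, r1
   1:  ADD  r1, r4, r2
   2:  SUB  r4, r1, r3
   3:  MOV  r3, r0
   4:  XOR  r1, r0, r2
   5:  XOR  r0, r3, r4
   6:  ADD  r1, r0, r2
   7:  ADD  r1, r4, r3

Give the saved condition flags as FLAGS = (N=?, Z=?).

after  0: r0=0xbf r1=0x9e r2=0x82 r3=0x61 r4=0xee  N=1 Z=0
after  1: r0=0xbf r1=0x70 r2=0x82 r3=0x61 r4=0xee  N=0 Z=0
after  2: r0=0xbf r1=0x70 r2=0x82 r3=0x61 r4=0x0f  N=0 Z=0
after  3: r0=0xbf r1=0x70 r2=0x82 r3=0xbf r4=0x0f  N=0 Z=0
after  4: r0=0xbf r1=0x3d r2=0x82 r3=0xbf r4=0x0f  N=0 Z=0
after  5: r0=0xb0 r1=0x3d r2=0x82 r3=0xbf r4=0x0f  N=1 Z=0
after  6: r0=0xb0 r1=0x32 r2=0x82 r3=0xbf r4=0x0f  N=0 Z=0
-- IRQ taken; context saved, return-PC = 7 --

FLAGS = (N=0, Z=0)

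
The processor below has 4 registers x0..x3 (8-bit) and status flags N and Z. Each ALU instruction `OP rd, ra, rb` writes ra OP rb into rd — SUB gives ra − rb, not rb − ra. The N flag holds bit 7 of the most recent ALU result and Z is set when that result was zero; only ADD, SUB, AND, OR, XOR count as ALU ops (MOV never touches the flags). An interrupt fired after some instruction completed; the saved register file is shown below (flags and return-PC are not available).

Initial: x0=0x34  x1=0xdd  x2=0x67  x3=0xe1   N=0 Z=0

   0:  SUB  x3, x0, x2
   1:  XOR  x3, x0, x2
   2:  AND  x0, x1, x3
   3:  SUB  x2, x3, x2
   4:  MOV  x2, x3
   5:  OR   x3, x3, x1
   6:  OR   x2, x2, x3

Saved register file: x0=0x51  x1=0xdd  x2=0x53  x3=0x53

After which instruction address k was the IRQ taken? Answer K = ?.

after  0: x0=0x34 x1=0xdd x2=0x67 x3=0xcd  N=1 Z=0
after  1: x0=0x34 x1=0xdd x2=0x67 x3=0x53  N=0 Z=0
after  2: x0=0x51 x1=0xdd x2=0x67 x3=0x53  N=0 Z=0
after  3: x0=0x51 x1=0xdd x2=0xec x3=0x53  N=1 Z=0
after  4: x0=0x51 x1=0xdd x2=0x53 x3=0x53  N=1 Z=0
-- IRQ taken; context saved, return-PC = 5 --

K = 4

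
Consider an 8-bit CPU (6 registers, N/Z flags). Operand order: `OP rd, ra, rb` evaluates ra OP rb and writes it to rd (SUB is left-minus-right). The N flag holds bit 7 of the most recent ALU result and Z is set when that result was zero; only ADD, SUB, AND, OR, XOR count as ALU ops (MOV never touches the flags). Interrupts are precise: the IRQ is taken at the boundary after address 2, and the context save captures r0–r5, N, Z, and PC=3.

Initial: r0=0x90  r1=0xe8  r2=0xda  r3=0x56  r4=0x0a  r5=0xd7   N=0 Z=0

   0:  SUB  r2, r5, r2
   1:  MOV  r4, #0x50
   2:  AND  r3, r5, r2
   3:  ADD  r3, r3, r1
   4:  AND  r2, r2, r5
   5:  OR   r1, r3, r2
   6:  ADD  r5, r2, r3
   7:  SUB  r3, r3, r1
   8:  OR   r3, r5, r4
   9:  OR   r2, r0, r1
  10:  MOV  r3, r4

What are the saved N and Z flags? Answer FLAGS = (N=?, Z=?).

FLAGS = (N=1, Z=0)

after  0: r0=0x90 r1=0xe8 r2=0xfd r3=0x56 r4=0x0a r5=0xd7  N=1 Z=0
after  1: r0=0x90 r1=0xe8 r2=0xfd r3=0x56 r4=0x50 r5=0xd7  N=1 Z=0
after  2: r0=0x90 r1=0xe8 r2=0xfd r3=0xd5 r4=0x50 r5=0xd7  N=1 Z=0
-- IRQ taken; context saved, return-PC = 3 --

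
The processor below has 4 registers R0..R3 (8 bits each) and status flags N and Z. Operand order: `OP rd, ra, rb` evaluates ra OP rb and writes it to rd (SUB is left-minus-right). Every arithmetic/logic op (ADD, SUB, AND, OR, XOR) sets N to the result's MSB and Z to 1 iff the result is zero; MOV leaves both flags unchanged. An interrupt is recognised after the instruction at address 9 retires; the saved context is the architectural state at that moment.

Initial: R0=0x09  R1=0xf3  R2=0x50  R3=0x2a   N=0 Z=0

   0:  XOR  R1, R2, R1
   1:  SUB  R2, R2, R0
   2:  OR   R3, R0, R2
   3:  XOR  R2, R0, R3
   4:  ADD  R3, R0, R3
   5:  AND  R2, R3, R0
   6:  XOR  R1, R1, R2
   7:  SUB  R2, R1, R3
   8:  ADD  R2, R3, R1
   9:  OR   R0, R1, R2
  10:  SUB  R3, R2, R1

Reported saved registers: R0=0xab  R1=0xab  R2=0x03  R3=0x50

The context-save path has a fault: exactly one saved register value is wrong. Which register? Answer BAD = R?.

after  0: R0=0x09 R1=0xa3 R2=0x50 R3=0x2a  N=1 Z=0
after  1: R0=0x09 R1=0xa3 R2=0x47 R3=0x2a  N=0 Z=0
after  2: R0=0x09 R1=0xa3 R2=0x47 R3=0x4f  N=0 Z=0
after  3: R0=0x09 R1=0xa3 R2=0x46 R3=0x4f  N=0 Z=0
after  4: R0=0x09 R1=0xa3 R2=0x46 R3=0x58  N=0 Z=0
after  5: R0=0x09 R1=0xa3 R2=0x08 R3=0x58  N=0 Z=0
after  6: R0=0x09 R1=0xab R2=0x08 R3=0x58  N=1 Z=0
after  7: R0=0x09 R1=0xab R2=0x53 R3=0x58  N=0 Z=0
after  8: R0=0x09 R1=0xab R2=0x03 R3=0x58  N=0 Z=0
after  9: R0=0xab R1=0xab R2=0x03 R3=0x58  N=1 Z=0
-- IRQ taken; context saved, return-PC = 10 --
mismatch: R3: reported 0x50 vs actual 0x58

BAD = R3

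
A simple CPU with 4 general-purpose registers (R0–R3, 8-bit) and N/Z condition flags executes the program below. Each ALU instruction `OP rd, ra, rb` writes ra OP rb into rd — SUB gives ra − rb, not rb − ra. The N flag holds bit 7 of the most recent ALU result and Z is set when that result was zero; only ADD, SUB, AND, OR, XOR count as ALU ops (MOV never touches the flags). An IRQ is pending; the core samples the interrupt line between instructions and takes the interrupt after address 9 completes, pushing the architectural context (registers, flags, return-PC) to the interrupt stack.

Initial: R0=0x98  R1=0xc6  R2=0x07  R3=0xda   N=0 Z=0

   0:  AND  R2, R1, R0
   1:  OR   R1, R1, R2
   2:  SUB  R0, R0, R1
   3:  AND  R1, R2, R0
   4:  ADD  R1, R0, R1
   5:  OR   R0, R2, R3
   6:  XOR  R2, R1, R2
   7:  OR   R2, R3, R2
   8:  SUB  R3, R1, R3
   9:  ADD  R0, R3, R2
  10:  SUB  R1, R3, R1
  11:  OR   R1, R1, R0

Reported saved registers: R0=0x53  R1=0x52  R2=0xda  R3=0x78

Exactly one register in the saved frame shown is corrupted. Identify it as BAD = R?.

BAD = R0

after  0: R0=0x98 R1=0xc6 R2=0x80 R3=0xda  N=1 Z=0
after  1: R0=0x98 R1=0xc6 R2=0x80 R3=0xda  N=1 Z=0
after  2: R0=0xd2 R1=0xc6 R2=0x80 R3=0xda  N=1 Z=0
after  3: R0=0xd2 R1=0x80 R2=0x80 R3=0xda  N=1 Z=0
after  4: R0=0xd2 R1=0x52 R2=0x80 R3=0xda  N=0 Z=0
after  5: R0=0xda R1=0x52 R2=0x80 R3=0xda  N=1 Z=0
after  6: R0=0xda R1=0x52 R2=0xd2 R3=0xda  N=1 Z=0
after  7: R0=0xda R1=0x52 R2=0xda R3=0xda  N=1 Z=0
after  8: R0=0xda R1=0x52 R2=0xda R3=0x78  N=0 Z=0
after  9: R0=0x52 R1=0x52 R2=0xda R3=0x78  N=0 Z=0
-- IRQ taken; context saved, return-PC = 10 --
mismatch: R0: reported 0x53 vs actual 0x52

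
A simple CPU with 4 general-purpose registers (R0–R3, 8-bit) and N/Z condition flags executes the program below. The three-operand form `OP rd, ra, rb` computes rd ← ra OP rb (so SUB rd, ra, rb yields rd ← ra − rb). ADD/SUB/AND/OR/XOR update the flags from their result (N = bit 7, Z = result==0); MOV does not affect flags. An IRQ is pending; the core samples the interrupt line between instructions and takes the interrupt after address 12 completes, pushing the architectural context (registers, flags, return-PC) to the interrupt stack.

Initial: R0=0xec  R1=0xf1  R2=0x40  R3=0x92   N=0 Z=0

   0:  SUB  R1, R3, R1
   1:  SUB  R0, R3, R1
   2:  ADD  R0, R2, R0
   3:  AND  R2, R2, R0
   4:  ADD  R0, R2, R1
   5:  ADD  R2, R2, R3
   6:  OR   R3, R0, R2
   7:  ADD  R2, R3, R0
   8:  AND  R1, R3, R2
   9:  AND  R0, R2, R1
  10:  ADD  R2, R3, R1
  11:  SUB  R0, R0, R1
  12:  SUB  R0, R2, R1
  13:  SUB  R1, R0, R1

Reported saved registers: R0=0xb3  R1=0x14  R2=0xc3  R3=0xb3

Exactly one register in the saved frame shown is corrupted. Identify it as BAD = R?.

after  0: R0=0xec R1=0xa1 R2=0x40 R3=0x92  N=1 Z=0
after  1: R0=0xf1 R1=0xa1 R2=0x40 R3=0x92  N=1 Z=0
after  2: R0=0x31 R1=0xa1 R2=0x40 R3=0x92  N=0 Z=0
after  3: R0=0x31 R1=0xa1 R2=0x00 R3=0x92  N=0 Z=1
after  4: R0=0xa1 R1=0xa1 R2=0x00 R3=0x92  N=1 Z=0
after  5: R0=0xa1 R1=0xa1 R2=0x92 R3=0x92  N=1 Z=0
after  6: R0=0xa1 R1=0xa1 R2=0x92 R3=0xb3  N=1 Z=0
after  7: R0=0xa1 R1=0xa1 R2=0x54 R3=0xb3  N=0 Z=0
after  8: R0=0xa1 R1=0x10 R2=0x54 R3=0xb3  N=0 Z=0
after  9: R0=0x10 R1=0x10 R2=0x54 R3=0xb3  N=0 Z=0
after 10: R0=0x10 R1=0x10 R2=0xc3 R3=0xb3  N=1 Z=0
after 11: R0=0x00 R1=0x10 R2=0xc3 R3=0xb3  N=0 Z=1
after 12: R0=0xb3 R1=0x10 R2=0xc3 R3=0xb3  N=1 Z=0
-- IRQ taken; context saved, return-PC = 13 --
mismatch: R1: reported 0x14 vs actual 0x10

BAD = R1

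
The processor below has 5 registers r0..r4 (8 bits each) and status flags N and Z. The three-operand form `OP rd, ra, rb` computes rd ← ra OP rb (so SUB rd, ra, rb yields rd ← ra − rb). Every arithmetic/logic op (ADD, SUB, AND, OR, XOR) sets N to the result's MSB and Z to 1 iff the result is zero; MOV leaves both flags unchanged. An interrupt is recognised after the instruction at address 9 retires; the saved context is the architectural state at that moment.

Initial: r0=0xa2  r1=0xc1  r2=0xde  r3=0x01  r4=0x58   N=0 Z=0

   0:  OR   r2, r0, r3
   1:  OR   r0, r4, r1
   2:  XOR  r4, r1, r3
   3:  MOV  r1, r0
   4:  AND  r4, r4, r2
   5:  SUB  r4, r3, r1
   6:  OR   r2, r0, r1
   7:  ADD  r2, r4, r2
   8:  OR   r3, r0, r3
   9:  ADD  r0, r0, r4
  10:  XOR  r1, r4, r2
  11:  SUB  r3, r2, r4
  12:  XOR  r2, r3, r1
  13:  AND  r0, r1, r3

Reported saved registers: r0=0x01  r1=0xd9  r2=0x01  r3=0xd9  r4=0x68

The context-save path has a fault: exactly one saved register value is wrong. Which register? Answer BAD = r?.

after  0: r0=0xa2 r1=0xc1 r2=0xa3 r3=0x01 r4=0x58  N=1 Z=0
after  1: r0=0xd9 r1=0xc1 r2=0xa3 r3=0x01 r4=0x58  N=1 Z=0
after  2: r0=0xd9 r1=0xc1 r2=0xa3 r3=0x01 r4=0xc0  N=1 Z=0
after  3: r0=0xd9 r1=0xd9 r2=0xa3 r3=0x01 r4=0xc0  N=1 Z=0
after  4: r0=0xd9 r1=0xd9 r2=0xa3 r3=0x01 r4=0x80  N=1 Z=0
after  5: r0=0xd9 r1=0xd9 r2=0xa3 r3=0x01 r4=0x28  N=0 Z=0
after  6: r0=0xd9 r1=0xd9 r2=0xd9 r3=0x01 r4=0x28  N=1 Z=0
after  7: r0=0xd9 r1=0xd9 r2=0x01 r3=0x01 r4=0x28  N=0 Z=0
after  8: r0=0xd9 r1=0xd9 r2=0x01 r3=0xd9 r4=0x28  N=1 Z=0
after  9: r0=0x01 r1=0xd9 r2=0x01 r3=0xd9 r4=0x28  N=0 Z=0
-- IRQ taken; context saved, return-PC = 10 --
mismatch: r4: reported 0x68 vs actual 0x28

BAD = r4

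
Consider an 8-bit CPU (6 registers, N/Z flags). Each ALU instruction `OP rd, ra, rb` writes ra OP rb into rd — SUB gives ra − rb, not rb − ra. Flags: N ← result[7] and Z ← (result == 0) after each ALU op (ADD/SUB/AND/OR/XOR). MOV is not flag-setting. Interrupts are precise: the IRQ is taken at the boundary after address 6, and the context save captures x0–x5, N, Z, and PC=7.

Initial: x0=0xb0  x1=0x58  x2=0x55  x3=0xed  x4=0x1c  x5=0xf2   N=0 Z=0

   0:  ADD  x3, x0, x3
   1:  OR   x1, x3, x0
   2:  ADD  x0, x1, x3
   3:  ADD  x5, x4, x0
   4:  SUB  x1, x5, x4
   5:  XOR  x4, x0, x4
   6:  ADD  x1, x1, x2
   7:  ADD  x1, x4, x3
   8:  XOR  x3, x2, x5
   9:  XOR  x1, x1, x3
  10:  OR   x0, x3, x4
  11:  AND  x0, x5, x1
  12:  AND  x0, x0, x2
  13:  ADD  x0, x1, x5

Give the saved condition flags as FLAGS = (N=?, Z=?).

after  0: x0=0xb0 x1=0x58 x2=0x55 x3=0x9d x4=0x1c x5=0xf2  N=1 Z=0
after  1: x0=0xb0 x1=0xbd x2=0x55 x3=0x9d x4=0x1c x5=0xf2  N=1 Z=0
after  2: x0=0x5a x1=0xbd x2=0x55 x3=0x9d x4=0x1c x5=0xf2  N=0 Z=0
after  3: x0=0x5a x1=0xbd x2=0x55 x3=0x9d x4=0x1c x5=0x76  N=0 Z=0
after  4: x0=0x5a x1=0x5a x2=0x55 x3=0x9d x4=0x1c x5=0x76  N=0 Z=0
after  5: x0=0x5a x1=0x5a x2=0x55 x3=0x9d x4=0x46 x5=0x76  N=0 Z=0
after  6: x0=0x5a x1=0xaf x2=0x55 x3=0x9d x4=0x46 x5=0x76  N=1 Z=0
-- IRQ taken; context saved, return-PC = 7 --

FLAGS = (N=1, Z=0)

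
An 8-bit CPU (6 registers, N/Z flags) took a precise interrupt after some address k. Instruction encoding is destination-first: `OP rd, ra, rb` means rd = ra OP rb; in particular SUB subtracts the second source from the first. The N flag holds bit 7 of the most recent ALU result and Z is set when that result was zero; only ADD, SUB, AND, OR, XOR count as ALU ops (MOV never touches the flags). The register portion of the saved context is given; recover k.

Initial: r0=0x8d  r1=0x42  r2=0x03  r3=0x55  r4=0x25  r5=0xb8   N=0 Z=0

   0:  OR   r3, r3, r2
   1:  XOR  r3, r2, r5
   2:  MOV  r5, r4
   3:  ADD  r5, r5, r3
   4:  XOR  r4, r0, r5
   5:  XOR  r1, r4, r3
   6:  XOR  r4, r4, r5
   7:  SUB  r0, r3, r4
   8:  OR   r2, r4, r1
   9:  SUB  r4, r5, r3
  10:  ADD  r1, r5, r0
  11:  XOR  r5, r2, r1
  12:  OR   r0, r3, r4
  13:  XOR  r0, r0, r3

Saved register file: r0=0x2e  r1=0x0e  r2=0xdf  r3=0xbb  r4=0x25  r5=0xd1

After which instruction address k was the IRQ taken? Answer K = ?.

after  0: r0=0x8d r1=0x42 r2=0x03 r3=0x57 r4=0x25 r5=0xb8  N=0 Z=0
after  1: r0=0x8d r1=0x42 r2=0x03 r3=0xbb r4=0x25 r5=0xb8  N=1 Z=0
after  2: r0=0x8d r1=0x42 r2=0x03 r3=0xbb r4=0x25 r5=0x25  N=1 Z=0
after  3: r0=0x8d r1=0x42 r2=0x03 r3=0xbb r4=0x25 r5=0xe0  N=1 Z=0
after  4: r0=0x8d r1=0x42 r2=0x03 r3=0xbb r4=0x6d r5=0xe0  N=0 Z=0
after  5: r0=0x8d r1=0xd6 r2=0x03 r3=0xbb r4=0x6d r5=0xe0  N=1 Z=0
after  6: r0=0x8d r1=0xd6 r2=0x03 r3=0xbb r4=0x8d r5=0xe0  N=1 Z=0
after  7: r0=0x2e r1=0xd6 r2=0x03 r3=0xbb r4=0x8d r5=0xe0  N=0 Z=0
after  8: r0=0x2e r1=0xd6 r2=0xdf r3=0xbb r4=0x8d r5=0xe0  N=1 Z=0
after  9: r0=0x2e r1=0xd6 r2=0xdf r3=0xbb r4=0x25 r5=0xe0  N=0 Z=0
after 10: r0=0x2e r1=0x0e r2=0xdf r3=0xbb r4=0x25 r5=0xe0  N=0 Z=0
after 11: r0=0x2e r1=0x0e r2=0xdf r3=0xbb r4=0x25 r5=0xd1  N=1 Z=0
-- IRQ taken; context saved, return-PC = 12 --

K = 11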